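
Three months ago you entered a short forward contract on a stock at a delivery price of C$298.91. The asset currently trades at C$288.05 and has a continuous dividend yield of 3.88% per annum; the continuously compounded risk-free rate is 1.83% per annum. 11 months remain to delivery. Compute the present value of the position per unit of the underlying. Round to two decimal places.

Current fair forward for the remaining 11 months: F = S·e^((r − q)·T), (r − q) = 0.0183 − 0.0388 = -0.0205
F = 288.05 · e^(-0.0205 × 11/12) = 288.05 × 0.981384 = 282.6877
Value of long forward = (F − K)·e^(−rT) = (282.6877 − 298.91) · e^(−0.0183·11/12)
= -16.2223 × 0.983365 = -15.95
Short position value = −(long value) = C$15.95

C$15.95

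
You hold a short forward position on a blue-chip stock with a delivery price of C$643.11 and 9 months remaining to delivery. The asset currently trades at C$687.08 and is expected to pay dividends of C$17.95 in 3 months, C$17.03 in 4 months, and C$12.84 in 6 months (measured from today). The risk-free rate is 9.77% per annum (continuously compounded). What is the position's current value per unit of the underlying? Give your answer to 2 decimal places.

-C$43.18

PV(remaining dividends) I = 17.95·e^(−0.0977·3/12) + 17.03·e^(−0.0977·4/12) + 12.84·e^(−0.0977·6/12) = 46.2290
Current forward F = (S − I)·e^(rT) = (687.08 − 46.2290)·e^(0.0977·9/12) = 640.8510 × 1.076026 = 689.5723
Value (long) = (F − K)·e^(−rT) = (689.5723 − 643.11) × 0.929345 = 43.1795
Short position value = −(long value) = -C$43.18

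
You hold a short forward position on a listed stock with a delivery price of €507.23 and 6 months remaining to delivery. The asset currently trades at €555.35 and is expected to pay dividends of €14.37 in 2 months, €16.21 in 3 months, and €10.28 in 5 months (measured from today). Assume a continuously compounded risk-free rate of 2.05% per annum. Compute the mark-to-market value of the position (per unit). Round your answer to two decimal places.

-€12.65

PV(remaining dividends) I = 14.37·e^(−0.0205·2/12) + 16.21·e^(−0.0205·3/12) + 10.28·e^(−0.0205·5/12) = 40.6407
Current forward F = (S − I)·e^(rT) = (555.35 − 40.6407)·e^(0.0205·6/12) = 514.7093 × 1.010303 = 520.0123
Value (long) = (F − K)·e^(−rT) = (520.0123 − 507.23) × 0.989802 = 12.6519
Short position value = −(long value) = -€12.65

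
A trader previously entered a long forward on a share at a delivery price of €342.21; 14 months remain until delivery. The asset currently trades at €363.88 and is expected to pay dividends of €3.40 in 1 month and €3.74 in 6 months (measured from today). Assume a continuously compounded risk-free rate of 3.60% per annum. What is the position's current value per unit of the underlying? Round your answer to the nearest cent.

€28.68

PV(remaining dividends) I = 3.40·e^(−0.0360·1/12) + 3.74·e^(−0.0360·6/12) = 7.0631
Current forward F = (S − I)·e^(rT) = (363.88 − 7.0631)·e^(0.0360·14/12) = 356.8169 × 1.042894 = 372.1222
Value (long) = (F − K)·e^(−rT) = (372.1222 − 342.21) × 0.958870 = 28.6819
Value = €28.68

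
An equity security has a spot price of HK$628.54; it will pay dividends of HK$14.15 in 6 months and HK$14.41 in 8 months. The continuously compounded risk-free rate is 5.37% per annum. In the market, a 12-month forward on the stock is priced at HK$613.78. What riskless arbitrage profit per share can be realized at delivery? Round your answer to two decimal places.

HK$20.23 per share

PV(dividends) I = 14.15·e^(−0.0537·6/12) + 14.41·e^(−0.0537·8/12) = 27.6784
Fair forward F* = (S − I)·e^(rT) = (628.54 − 27.6784)·e^0.053700 = 600.8616 × 1.055168 = 634.0099
Market HK$613.78 < fair 634.0099: forward underpriced → reverse cash-and-carry (short the stock, invest proceeds at r, pay the dividends, go long the forward).
Profit at T = |F_mkt − F*| = |613.78 − 634.0099| = HK$20.23 per share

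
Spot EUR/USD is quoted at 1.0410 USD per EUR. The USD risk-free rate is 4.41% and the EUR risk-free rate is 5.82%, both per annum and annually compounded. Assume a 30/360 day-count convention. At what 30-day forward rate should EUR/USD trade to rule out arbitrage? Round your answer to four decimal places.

1.0398

By covered interest parity, F = S · (1+r_USD)^T / (1+r_EUR)^T
= 1.0410 × 1.003603 / 1.004725 = 1.0410 × 0.998883
F = 1.0398 USD per EUR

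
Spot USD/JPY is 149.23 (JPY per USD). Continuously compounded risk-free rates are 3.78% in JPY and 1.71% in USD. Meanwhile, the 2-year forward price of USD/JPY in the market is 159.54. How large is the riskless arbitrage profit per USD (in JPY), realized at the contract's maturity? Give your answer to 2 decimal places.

Fair forward: F* = S·e^(carry·T), with carry = (r_JPY − r_USD) = 0.0378 − 0.0171 = 0.0207
F* = 149.23 · e^(0.0207 × 2) = 149.23 · e^0.041400 = 149.23 × 1.042269 = 155.5378
Market 159.54 > fair 155.5378: forward overpriced → cash-and-carry (buy spot, short the forward).
At maturity, profit = |F_mkt − F*| = |159.54 − 155.5378| = 4.00 per USD (in JPY)

4.00 per USD (in JPY)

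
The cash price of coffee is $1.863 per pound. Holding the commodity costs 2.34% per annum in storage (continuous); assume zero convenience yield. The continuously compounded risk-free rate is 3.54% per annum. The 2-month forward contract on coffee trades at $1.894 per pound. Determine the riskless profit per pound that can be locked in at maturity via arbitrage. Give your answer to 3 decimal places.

Fair forward: F* = S·e^(carry·T), with carry = (r + u) = 0.0354 + 0.0234 = 0.0588
F* = 1.863 · e^(0.0588 × 2/12) = 1.863 · e^0.009800 = 1.863 × 1.009848 = $1.8813
Market $1.894 > fair $1.8813: forward overpriced → cash-and-carry (buy spot, short the forward).
At maturity, profit = |F_mkt − F*| = |1.894 − 1.8813| = $0.013 per pound

$0.013 per pound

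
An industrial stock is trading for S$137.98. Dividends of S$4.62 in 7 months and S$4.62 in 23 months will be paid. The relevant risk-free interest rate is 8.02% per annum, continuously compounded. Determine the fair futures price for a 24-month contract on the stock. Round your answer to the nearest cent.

S$152.16

PV(dividends) I = 4.62·e^(−0.0802·7/12) + 4.62·e^(−0.0802·23/12)
I = 4.4088 + 3.9617 = 8.3705
F = (S − I)·e^(rT) = (137.98 − 8.3705) · e^(0.0802·24/12)
= 129.6095 · e^0.160400 = 129.6095 × 1.173980 = S$152.16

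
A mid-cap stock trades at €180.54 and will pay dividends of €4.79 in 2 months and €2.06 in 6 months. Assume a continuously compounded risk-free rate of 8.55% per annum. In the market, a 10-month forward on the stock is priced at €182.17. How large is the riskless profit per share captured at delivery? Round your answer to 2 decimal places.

PV(dividends) I = 4.79·e^(−0.0855·2/12) + 2.06·e^(−0.0855·6/12) = 6.6960
Fair forward F* = (S − I)·e^(rT) = (180.54 − 6.6960)·e^0.071250 = 173.8440 × 1.073850 = 186.6824
Market €182.17 < fair 186.6824: forward underpriced → reverse cash-and-carry (short the stock, invest proceeds at r, pay the dividends, go long the forward).
Profit at T = |F_mkt − F*| = |182.17 − 186.6824| = €4.51 per share

€4.51 per share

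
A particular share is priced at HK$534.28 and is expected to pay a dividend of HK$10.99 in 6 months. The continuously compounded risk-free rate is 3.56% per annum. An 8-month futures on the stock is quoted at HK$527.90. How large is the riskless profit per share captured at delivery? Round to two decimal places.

HK$8.16 per share

PV(dividends) I = 10.99·e^(−0.0356·6/12) = 10.7961
Fair futures F* = (S − I)·e^(rT) = (534.28 − 10.7961)·e^0.023733 = 523.4839 × 1.024017 = 536.0564
Market HK$527.90 < fair 536.0564: forward underpriced → reverse cash-and-carry (short the stock, invest proceeds at r, pay the dividends, go long the forward).
Profit at T = |F_mkt − F*| = |527.90 − 536.0564| = HK$8.16 per share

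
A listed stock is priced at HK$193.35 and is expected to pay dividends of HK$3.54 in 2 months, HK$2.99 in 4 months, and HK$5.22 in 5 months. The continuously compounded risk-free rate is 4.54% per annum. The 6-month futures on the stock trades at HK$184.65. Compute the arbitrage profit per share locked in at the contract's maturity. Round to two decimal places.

HK$1.29 per share

PV(dividends) I = 3.54·e^(−0.0454·2/12) + 2.99·e^(−0.0454·4/12) + 5.22·e^(−0.0454·5/12) = 11.5806
Fair futures F* = (S − I)·e^(rT) = (193.35 − 11.5806)·e^0.022700 = 181.7694 × 1.022960 = 185.9428
Market HK$184.65 < fair 185.9428: forward underpriced → reverse cash-and-carry (short the stock, invest proceeds at r, pay the dividends, go long the forward).
Profit at T = |F_mkt − F*| = |184.65 − 185.9428| = HK$1.29 per share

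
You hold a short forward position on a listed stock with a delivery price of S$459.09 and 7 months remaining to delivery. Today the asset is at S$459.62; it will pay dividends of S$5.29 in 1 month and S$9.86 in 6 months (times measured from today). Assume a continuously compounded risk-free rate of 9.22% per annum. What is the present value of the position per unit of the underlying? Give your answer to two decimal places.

PV(remaining dividends) I = 5.29·e^(−0.0922·1/12) + 9.86·e^(−0.0922·6/12) = 14.6653
Current forward F = (S − I)·e^(rT) = (459.62 − 14.6653)·e^(0.0922·7/12) = 444.9547 × 1.055256 = 469.5411
Value (long) = (F − K)·e^(−rT) = (469.5411 − 459.09) × 0.947637 = 9.9038
Short position value = −(long value) = -S$9.90

-S$9.90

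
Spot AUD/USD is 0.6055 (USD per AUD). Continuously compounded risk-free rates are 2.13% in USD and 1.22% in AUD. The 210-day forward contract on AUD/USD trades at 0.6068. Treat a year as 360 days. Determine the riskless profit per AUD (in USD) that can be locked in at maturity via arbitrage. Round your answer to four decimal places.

Fair forward: F* = S·e^(carry·T), with carry = (r_USD − r_AUD) = 0.0213 − 0.0122 = 0.0091
F* = 0.6055 · e^(0.0091 × 210/360) = 0.6055 · e^0.005308 = 0.6055 × 1.005322 = 0.6087
Market 0.6068 < fair 0.6087: forward underpriced → reverse cash-and-carry (short spot, go long the forward).
At maturity, profit = |F_mkt − F*| = |0.6068 − 0.6087| = 0.0019 per AUD (in USD)

0.0019 per AUD (in USD)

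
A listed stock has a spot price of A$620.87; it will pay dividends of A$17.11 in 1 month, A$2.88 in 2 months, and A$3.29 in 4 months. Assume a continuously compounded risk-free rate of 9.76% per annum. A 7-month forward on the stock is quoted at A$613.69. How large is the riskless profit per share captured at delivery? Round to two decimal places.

PV(dividends) I = 17.11·e^(−0.0976·1/12) + 2.88·e^(−0.0976·2/12) + 3.29·e^(−0.0976·4/12) = 22.9896
Fair forward F* = (S − I)·e^(rT) = (620.87 − 22.9896)·e^0.056933 = 597.8804 × 1.058585 = 632.9072
Market A$613.69 < fair 632.9072: forward underpriced → reverse cash-and-carry (short the stock, invest proceeds at r, pay the dividends, go long the forward).
Profit at T = |F_mkt − F*| = |613.69 − 632.9072| = A$19.22 per share

A$19.22 per share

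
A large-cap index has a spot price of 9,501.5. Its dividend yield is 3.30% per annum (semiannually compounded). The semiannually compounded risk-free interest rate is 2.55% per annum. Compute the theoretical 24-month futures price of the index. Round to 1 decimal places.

9,362.1

F = S · (1+r/2)^(2T) / (1+q/2)^(2T)
= 9501.5 × 1.051984 / 1.067652 = 9501.5 × 0.985325
F = 9,362.1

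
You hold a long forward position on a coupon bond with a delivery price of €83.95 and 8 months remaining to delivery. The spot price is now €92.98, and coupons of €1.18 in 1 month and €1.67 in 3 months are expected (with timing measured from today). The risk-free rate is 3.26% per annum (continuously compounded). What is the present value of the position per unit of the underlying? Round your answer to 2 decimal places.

PV(remaining coupons) I = 1.18·e^(−0.0326·1/12) + 1.67·e^(−0.0326·3/12) = 2.8332
Current forward F = (S − I)·e^(rT) = (92.98 − 2.8332)·e^(0.0326·8/12) = 90.1468 × 1.021971 = 92.1274
Value (long) = (F − K)·e^(−rT) = (92.1274 − 83.95) × 0.978501 = 8.0016
Value = €8.00

€8.00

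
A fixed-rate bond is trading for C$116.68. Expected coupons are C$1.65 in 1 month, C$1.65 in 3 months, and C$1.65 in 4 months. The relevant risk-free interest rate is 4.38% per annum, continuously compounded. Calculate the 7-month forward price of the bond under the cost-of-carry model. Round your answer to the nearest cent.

PV(coupons) I = 1.65·e^(−0.0438·1/12) + 1.65·e^(−0.0438·3/12) + 1.65·e^(−0.0438·4/12)
I = 1.6440 + 1.6320 + 1.6261 = 4.9021
F = (S − I)·e^(rT) = (116.68 − 4.9021) · e^(0.0438·7/12)
= 111.7779 · e^0.025550 = 111.7779 × 1.025879 = C$114.67

C$114.67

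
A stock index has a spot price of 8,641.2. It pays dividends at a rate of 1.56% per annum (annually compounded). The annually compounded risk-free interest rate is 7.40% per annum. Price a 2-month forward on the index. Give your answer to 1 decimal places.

8,722.1

F = S · (1+r)^T / (1+q)^T
= 8641.2 × 1.011969 / 1.002583 = 8641.2 × 1.009362
F = 8,722.1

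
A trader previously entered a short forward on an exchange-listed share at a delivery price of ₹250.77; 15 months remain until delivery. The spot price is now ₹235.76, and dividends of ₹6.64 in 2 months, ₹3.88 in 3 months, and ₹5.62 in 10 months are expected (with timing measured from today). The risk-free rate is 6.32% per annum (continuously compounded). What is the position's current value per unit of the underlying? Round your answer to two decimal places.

PV(remaining dividends) I = 6.64·e^(−0.0632·2/12) + 3.88·e^(−0.0632·3/12) + 5.62·e^(−0.0632·10/12) = 15.7213
Current forward F = (S − I)·e^(rT) = (235.76 − 15.7213)·e^(0.0632·15/12) = 220.0387 × 1.082204 = 238.1268
Value (long) = (F − K)·e^(−rT) = (238.1268 − 250.77) × 0.924040 = -11.6828
Short position value = −(long value) = ₹11.68

₹11.68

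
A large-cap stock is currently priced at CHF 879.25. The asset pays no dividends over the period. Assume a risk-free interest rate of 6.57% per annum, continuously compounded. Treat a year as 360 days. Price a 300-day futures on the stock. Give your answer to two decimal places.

CHF 928.73

F = S·e^(rT) = 879.25 · e^(0.0657 × 300/360)
= 879.25 · e^0.054750 = 879.25 × 1.056277
F = CHF 928.73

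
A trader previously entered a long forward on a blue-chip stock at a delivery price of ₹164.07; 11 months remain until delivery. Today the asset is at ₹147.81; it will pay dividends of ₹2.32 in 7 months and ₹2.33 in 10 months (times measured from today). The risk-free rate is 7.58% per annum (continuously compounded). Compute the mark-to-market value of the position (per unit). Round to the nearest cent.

PV(remaining dividends) I = 2.32·e^(−0.0758·7/12) + 2.33·e^(−0.0758·10/12) = 4.4070
Current forward F = (S − I)·e^(rT) = (147.81 − 4.4070)·e^(0.0758·11/12) = 143.4030 × 1.071954 = 153.7214
Value (long) = (F − K)·e^(−rT) = (153.7214 − 164.07) × 0.932876 = -9.6540
Value = -₹9.65

-₹9.65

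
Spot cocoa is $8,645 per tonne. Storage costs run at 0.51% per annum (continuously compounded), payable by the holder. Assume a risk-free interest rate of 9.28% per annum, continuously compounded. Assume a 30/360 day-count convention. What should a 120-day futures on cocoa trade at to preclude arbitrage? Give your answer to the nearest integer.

$8,932 per tonne

Net carry = r + u − y = 0.0928 + 0.0051 − 0.0000 = 0.0979
F = S·e^((r+u−y)T) = 8645 · e^(0.0979 × 120/360) = 8645 · e^0.032633
= 8645 × 1.033171 = $8,932 per tonne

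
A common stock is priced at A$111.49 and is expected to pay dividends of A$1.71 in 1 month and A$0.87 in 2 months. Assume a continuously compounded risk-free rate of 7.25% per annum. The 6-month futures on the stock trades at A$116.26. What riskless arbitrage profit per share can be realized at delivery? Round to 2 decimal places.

PV(dividends) I = 1.71·e^(−0.0725·1/12) + 0.87·e^(−0.0725·2/12) = 2.5593
Fair futures F* = (S − I)·e^(rT) = (111.49 − 2.5593)·e^0.036250 = 108.9307 × 1.036915 = 112.9519
Market A$116.26 > fair 112.9519: forward overpriced → cash-and-carry (borrow at r, buy the stock and collect the dividends, short the forward).
Profit at T = |F_mkt − F*| = |116.26 − 112.9519| = A$3.31 per share

A$3.31 per share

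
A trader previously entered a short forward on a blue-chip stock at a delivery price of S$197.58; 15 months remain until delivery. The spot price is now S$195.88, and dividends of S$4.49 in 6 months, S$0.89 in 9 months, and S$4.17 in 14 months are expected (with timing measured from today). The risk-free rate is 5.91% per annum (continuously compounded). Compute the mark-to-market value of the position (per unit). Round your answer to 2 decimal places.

PV(remaining dividends) I = 4.49·e^(−0.0591·6/12) + 0.89·e^(−0.0591·9/12) + 4.17·e^(−0.0591·14/12) = 9.1028
Current forward F = (S − I)·e^(rT) = (195.88 − 9.1028)·e^(0.0591·15/12) = 186.7772 × 1.076672 = 201.0978
Value (long) = (F − K)·e^(−rT) = (201.0978 − 197.58) × 0.928788 = 3.2673
Short position value = −(long value) = -S$3.27

-S$3.27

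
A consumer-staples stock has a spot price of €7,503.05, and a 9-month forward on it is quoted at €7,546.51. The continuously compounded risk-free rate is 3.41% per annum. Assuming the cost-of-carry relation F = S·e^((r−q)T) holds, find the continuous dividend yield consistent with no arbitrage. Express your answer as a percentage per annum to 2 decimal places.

2.64%

From F = S·e^((r−q)T): (r − q) = ln(F/S)/T
ln(7546.51/7503.05) = ln(1.005792) = 0.005775
(r − q) = 0.005775 / (9/12) = 0.007700
q = r − ln(F/S)/T = 0.0341 − 0.007700 = 0.026400
q = 2.64%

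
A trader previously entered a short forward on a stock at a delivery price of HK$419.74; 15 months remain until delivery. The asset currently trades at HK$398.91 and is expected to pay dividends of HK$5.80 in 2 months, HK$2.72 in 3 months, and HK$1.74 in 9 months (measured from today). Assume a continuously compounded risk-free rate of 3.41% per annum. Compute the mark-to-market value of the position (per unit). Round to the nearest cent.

PV(remaining dividends) I = 5.80·e^(−0.0341·2/12) + 2.72·e^(−0.0341·3/12) + 1.74·e^(−0.0341·9/12) = 10.1601
Current forward F = (S − I)·e^(rT) = (398.91 − 10.1601)·e^(0.0341·15/12) = 388.7499 × 1.043546 = 405.6784
Value (long) = (F − K)·e^(−rT) = (405.6784 − 419.74) × 0.958271 = -13.4748
Short position value = −(long value) = HK$13.47

HK$13.47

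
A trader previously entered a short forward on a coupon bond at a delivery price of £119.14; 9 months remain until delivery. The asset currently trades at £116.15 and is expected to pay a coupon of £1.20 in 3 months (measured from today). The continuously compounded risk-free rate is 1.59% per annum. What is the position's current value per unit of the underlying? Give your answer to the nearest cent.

PV(remaining coupons) I = 1.20·e^(−0.0159·3/12) = 1.1952
Current forward F = (S − I)·e^(rT) = (116.15 − 1.1952)·e^(0.0159·9/12) = 114.9548 × 1.011996 = 116.3338
Value (long) = (F − K)·e^(−rT) = (116.3338 − 119.14) × 0.988146 = -2.7729
Short position value = −(long value) = £2.77

£2.77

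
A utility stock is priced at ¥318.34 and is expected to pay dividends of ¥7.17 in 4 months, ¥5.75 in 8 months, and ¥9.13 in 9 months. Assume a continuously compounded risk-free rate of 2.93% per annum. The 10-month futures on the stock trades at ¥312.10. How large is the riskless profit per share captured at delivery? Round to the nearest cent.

PV(dividends) I = 7.17·e^(−0.0293·4/12) + 5.75·e^(−0.0293·8/12) + 9.13·e^(−0.0293·9/12) = 21.6706
Fair futures F* = (S − I)·e^(rT) = (318.34 − 21.6706)·e^0.024417 = 296.6694 × 1.024718 = 304.0025
Market ¥312.10 > fair 304.0025: forward overpriced → cash-and-carry (borrow at r, buy the stock and collect the dividends, short the forward).
Profit at T = |F_mkt − F*| = |312.10 − 304.0025| = ¥8.10 per share

¥8.10 per share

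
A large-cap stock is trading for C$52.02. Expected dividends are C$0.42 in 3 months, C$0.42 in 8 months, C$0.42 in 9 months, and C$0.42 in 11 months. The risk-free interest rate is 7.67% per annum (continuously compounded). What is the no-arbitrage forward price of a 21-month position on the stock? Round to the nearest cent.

C$57.66

PV(dividends) I = 0.42·e^(−0.0767·3/12) + 0.42·e^(−0.0767·8/12) + 0.42·e^(−0.0767·9/12) + 0.42·e^(−0.0767·11/12)
I = 0.4120 + 0.3991 + 0.3965 + 0.3915 = 1.5991
F = (S − I)·e^(rT) = (52.02 − 1.5991) · e^(0.0767·21/12)
= 50.4209 · e^0.134225 = 50.4209 × 1.143650 = C$57.66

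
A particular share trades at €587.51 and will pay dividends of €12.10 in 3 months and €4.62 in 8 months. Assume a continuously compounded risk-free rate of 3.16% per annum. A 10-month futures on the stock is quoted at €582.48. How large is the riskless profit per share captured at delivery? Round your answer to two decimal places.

PV(dividends) I = 12.10·e^(−0.0316·3/12) + 4.62·e^(−0.0316·8/12) = 16.5285
Fair futures F* = (S − I)·e^(rT) = (587.51 − 16.5285)·e^0.026333 = 570.9815 × 1.026683 = 586.2170
Market €582.48 < fair 586.2170: forward underpriced → reverse cash-and-carry (short the stock, invest proceeds at r, pay the dividends, go long the forward).
Profit at T = |F_mkt − F*| = |582.48 − 586.2170| = €3.74 per share

€3.74 per share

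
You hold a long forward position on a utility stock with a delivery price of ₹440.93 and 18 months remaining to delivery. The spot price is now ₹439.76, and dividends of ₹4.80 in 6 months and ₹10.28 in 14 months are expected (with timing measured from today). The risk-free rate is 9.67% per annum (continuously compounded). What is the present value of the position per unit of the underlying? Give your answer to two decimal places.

PV(remaining dividends) I = 4.80·e^(−0.0967·6/12) + 10.28·e^(−0.0967·14/12) = 13.7567
Current forward F = (S − I)·e^(rT) = (439.76 − 13.7567)·e^(0.0967·18/12) = 426.0033 × 1.156097 = 492.5011
Value (long) = (F − K)·e^(−rT) = (492.5011 − 440.93) × 0.864979 = 44.6079
Value = ₹44.61

₹44.61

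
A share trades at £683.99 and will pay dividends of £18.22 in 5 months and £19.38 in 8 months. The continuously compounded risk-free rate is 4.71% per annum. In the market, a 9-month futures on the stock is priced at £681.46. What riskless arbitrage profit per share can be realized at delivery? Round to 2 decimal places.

PV(dividends) I = 18.22·e^(−0.0471·5/12) + 19.38·e^(−0.0471·8/12) = 36.6468
Fair futures F* = (S − I)·e^(rT) = (683.99 − 36.6468)·e^0.035325 = 647.3432 × 1.035956 = 670.6191
Market £681.46 > fair 670.6191: forward overpriced → cash-and-carry (borrow at r, buy the stock and collect the dividends, short the forward).
Profit at T = |F_mkt − F*| = |681.46 − 670.6191| = £10.84 per share

£10.84 per share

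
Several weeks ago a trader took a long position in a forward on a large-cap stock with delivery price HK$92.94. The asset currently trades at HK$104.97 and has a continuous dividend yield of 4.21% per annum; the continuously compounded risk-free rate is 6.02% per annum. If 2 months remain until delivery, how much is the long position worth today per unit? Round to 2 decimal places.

HK$12.22

Current fair forward for the remaining 2 months: F = S·e^((r − q)·T), (r − q) = 0.0602 − 0.0421 = 0.0181
F = 104.97 · e^(0.0181 × 2/12) = 104.97 × 1.003021 = 105.2871
Value of long forward = (F − K)·e^(−rT) = (105.2871 − 92.94) · e^(−0.0602·2/12)
= 12.3471 × 0.990017 = 12.22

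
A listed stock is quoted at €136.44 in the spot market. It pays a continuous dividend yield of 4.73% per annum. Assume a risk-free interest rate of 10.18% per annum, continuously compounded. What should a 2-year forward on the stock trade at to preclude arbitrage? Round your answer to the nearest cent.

€152.15

F = S·e^((r − q)T) = 136.44 · e^((0.1018 − 0.0473) × 2)
= 136.44 · e^0.109000 = 136.44 × 1.115162
F = €152.15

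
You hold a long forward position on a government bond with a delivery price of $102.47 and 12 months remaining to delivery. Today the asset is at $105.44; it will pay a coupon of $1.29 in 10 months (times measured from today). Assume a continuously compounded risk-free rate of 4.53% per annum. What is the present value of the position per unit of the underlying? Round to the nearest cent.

PV(remaining coupons) I = 1.29·e^(−0.0453·10/12) = 1.2422
Current forward F = (S − I)·e^(rT) = (105.44 − 1.2422)·e^(0.0453·12/12) = 104.1978 × 1.046342 = 109.0265
Value (long) = (F − K)·e^(−rT) = (109.0265 − 102.47) × 0.955711 = 6.2661
Value = $6.27

$6.27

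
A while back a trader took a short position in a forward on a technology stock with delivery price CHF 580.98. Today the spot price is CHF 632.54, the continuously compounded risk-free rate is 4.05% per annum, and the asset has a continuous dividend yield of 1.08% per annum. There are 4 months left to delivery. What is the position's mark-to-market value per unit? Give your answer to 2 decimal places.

-CHF 57.08

Current fair forward for the remaining 4 months: F = S·e^((r − q)·T), (r − q) = 0.0405 − 0.0108 = 0.0297
F = 632.54 · e^(0.0297 × 4/12) = 632.54 × 1.009949 = 638.8331
Value of long forward = (F − K)·e^(−rT) = (638.8331 − 580.98) · e^(−0.0405·4/12)
= 57.8531 × 0.986591 = 57.08
Short position value = −(long value) = -CHF 57.08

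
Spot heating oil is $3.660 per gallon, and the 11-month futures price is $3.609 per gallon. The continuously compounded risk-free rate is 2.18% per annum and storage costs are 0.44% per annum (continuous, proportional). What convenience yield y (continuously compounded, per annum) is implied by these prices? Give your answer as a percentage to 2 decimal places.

4.15%

F = S·e^((r+u−y)T) ⇒ (r+u−y) = ln(F/S)/T
ln(3.609/3.660) = -0.014032; /T ⇒ -0.015308
y = r + u − ln(F/S)/T = 0.0218 + 0.0044 + 0.015308 = 0.041508
y = 4.15%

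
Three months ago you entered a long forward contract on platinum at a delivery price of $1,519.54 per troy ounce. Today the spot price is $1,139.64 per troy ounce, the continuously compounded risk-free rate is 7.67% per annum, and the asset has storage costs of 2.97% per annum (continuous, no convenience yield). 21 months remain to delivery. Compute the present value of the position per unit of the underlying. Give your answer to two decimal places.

-$128.24 per troy ounce

Current fair forward for the remaining 21 months: F = S·e^((r + u)·T), (r + u) = 0.0767 + 0.0297 = 0.1064
F = 1139.64 · e^(0.1064 × 21/12) = 1139.64 × 1.20466317 = 1372.8823
Value of long forward = (F − K)·e^(−rT) = (1372.8823 − 1519.54) · e^(−0.0767·21/12)
= -146.6577 × 0.87439330 = -128.24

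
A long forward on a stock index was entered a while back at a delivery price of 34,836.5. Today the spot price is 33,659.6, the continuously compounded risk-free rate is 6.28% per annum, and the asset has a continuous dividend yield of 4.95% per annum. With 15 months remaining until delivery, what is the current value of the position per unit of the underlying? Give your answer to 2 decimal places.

-566.38

Current fair forward for the remaining 15 months: F = S·e^((r − q)·T), (r − q) = 0.0628 − 0.0495 = 0.0133
F = 33659.6 · e^(0.0133 × 15/12) = 33659.6 × 1.01676396 = 34223.8682
Value of long forward = (F − K)·e^(−rT) = (34223.8682 − 34836.5) · e^(−0.0628·15/12)
= -612.6318 × 0.92450206 = -566.38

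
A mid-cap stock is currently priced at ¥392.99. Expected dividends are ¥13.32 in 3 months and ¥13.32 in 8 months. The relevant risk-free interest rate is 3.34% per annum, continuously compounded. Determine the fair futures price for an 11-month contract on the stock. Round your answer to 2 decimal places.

PV(dividends) I = 13.32·e^(−0.0334·3/12) + 13.32·e^(−0.0334·8/12)
I = 13.2092 + 13.0267 = 26.2359
F = (S − I)·e^(rT) = (392.99 − 26.2359) · e^(0.0334·11/12)
= 366.7541 · e^0.030617 = 366.7541 × 1.031091 = ¥378.16

¥378.16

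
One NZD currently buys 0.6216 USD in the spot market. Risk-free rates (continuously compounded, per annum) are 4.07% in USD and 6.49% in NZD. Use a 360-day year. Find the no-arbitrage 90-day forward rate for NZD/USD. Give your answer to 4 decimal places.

F = S·e^((r_USD − r_NZD)T) = 0.6216 · e^((0.0407 − 0.0649) × 90/360)
= 0.6216 · e^-0.006050 = 0.6216 × 0.993968
F = 0.6179 USD per NZD

0.6179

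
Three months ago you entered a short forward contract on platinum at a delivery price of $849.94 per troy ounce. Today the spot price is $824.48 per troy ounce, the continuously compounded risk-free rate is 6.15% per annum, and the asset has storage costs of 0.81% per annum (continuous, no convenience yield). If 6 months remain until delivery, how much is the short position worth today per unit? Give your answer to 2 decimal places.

Current fair forward for the remaining 6 months: F = S·e^((r + u)·T), (r + u) = 0.0615 + 0.0081 = 0.0696
F = 824.48 · e^(0.0696 × 6/12) = 824.48 × 1.035413 = 853.6773
Value of long forward = (F − K)·e^(−rT) = (853.6773 − 849.94) · e^(−0.0615·6/12)
= 3.7373 × 0.969718 = 3.62
Short position value = −(long value) = -$3.62

-$3.62 per troy ounce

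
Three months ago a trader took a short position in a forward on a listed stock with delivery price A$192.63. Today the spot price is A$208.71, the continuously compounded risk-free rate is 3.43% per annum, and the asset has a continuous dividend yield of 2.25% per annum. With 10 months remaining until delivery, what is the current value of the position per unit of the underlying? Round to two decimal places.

Current fair forward for the remaining 10 months: F = S·e^((r − q)·T), (r − q) = 0.0343 − 0.0225 = 0.0118
F = 208.71 · e^(0.0118 × 10/12) = 208.71 × 1.009882 = 210.7725
Value of long forward = (F − K)·e^(−rT) = (210.7725 − 192.63) · e^(−0.0343·10/12)
= 18.1425 × 0.971821 = 17.63
Short position value = −(long value) = -A$17.63

-A$17.63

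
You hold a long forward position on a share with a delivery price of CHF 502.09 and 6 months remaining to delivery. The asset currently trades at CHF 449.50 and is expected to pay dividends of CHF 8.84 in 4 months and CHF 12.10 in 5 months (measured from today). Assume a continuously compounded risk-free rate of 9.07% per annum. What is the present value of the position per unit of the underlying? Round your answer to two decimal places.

-CHF 50.56

PV(remaining dividends) I = 8.84·e^(−0.0907·4/12) + 12.10·e^(−0.0907·5/12) = 20.2280
Current forward F = (S − I)·e^(rT) = (449.50 − 20.2280)·e^(0.0907·6/12) = 429.2720 × 1.046394 = 449.1876
Value (long) = (F − K)·e^(−rT) = (449.1876 − 502.09) × 0.955663 = -50.5569
Value = -CHF 50.56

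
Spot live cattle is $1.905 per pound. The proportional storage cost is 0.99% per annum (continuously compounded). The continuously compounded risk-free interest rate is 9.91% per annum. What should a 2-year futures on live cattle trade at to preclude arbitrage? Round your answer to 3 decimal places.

Net carry = r + u − y = 0.0991 + 0.0099 − 0.0000 = 0.1090
F = S·e^((r+u−y)T) = 1.905 · e^(0.1090 × 2) = 1.905 · e^0.218000
= 1.905 × 1.243587 = $2.369 per pound

$2.369 per pound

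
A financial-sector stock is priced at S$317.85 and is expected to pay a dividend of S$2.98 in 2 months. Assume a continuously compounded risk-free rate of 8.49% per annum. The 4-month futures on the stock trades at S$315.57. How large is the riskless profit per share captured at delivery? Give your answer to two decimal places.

S$8.38 per share

PV(dividends) I = 2.98·e^(−0.0849·2/12) = 2.9381
Fair futures F* = (S − I)·e^(rT) = (317.85 − 2.9381)·e^0.028300 = 314.9119 × 1.028704 = 323.9511
Market S$315.57 < fair 323.9511: forward underpriced → reverse cash-and-carry (short the stock, invest proceeds at r, pay the dividends, go long the forward).
Profit at T = |F_mkt − F*| = |315.57 − 323.9511| = S$8.38 per share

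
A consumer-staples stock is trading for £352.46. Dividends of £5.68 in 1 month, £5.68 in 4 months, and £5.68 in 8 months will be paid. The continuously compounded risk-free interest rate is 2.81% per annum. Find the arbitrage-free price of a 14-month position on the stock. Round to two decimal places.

£346.78

PV(dividends) I = 5.68·e^(−0.0281·1/12) + 5.68·e^(−0.0281·4/12) + 5.68·e^(−0.0281·8/12)
I = 5.6667 + 5.6270 + 5.5746 = 16.8683
F = (S − I)·e^(rT) = (352.46 − 16.8683) · e^(0.0281·14/12)
= 335.5917 · e^0.032783 = 335.5917 × 1.033326 = £346.78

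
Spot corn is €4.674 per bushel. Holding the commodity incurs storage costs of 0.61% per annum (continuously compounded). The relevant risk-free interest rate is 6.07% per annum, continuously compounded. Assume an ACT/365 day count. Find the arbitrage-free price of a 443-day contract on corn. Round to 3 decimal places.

€5.069 per bushel

Net carry = r + u − y = 0.0607 + 0.0061 − 0.0000 = 0.0668
F = S·e^((r+u−y)T) = 4.674 · e^(0.0668 × 443/365) = 4.674 · e^0.081075
= 4.674 × 1.084452 = €5.069 per bushel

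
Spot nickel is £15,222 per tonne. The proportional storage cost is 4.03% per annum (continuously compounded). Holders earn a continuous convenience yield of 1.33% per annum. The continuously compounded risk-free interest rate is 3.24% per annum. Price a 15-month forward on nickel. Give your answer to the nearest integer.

£16,395 per tonne

Net carry = r + u − y = 0.0324 + 0.0403 − 0.0133 = 0.0594
F = S·e^((r+u−y)T) = 15222 · e^(0.0594 × 15/12) = 15222 · e^0.074250
= 15222 × 1.077076 = £16,395 per tonne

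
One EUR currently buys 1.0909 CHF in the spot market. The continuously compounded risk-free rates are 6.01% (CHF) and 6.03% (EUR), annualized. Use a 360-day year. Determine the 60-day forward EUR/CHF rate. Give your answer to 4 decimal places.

1.0909

F = S·e^((r_CHF − r_EUR)T) = 1.0909 · e^((0.0601 − 0.0603) × 60/360)
= 1.0909 · e^-0.000033 = 1.0909 × 0.999967
F = 1.0909 CHF per EUR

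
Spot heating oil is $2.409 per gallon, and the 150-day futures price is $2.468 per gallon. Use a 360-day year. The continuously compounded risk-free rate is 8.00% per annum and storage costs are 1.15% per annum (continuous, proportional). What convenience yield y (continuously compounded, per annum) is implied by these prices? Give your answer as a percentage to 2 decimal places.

3.34%

F = S·e^((r+u−y)T) ⇒ (r+u−y) = ln(F/S)/T
ln(2.468/2.409) = 0.024196; /T ⇒ 0.058070
y = r + u − ln(F/S)/T = 0.0800 + 0.0115 − 0.058070 = 0.033430
y = 3.34%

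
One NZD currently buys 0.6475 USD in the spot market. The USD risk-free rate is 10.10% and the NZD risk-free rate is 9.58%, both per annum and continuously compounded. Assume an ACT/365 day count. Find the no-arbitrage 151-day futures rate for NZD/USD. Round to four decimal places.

0.6489

F = S·e^((r_USD − r_NZD)T) = 0.6475 · e^((0.1010 − 0.0958) × 151/365)
= 0.6475 · e^0.002151 = 0.6475 × 1.002153
F = 0.6489 USD per NZD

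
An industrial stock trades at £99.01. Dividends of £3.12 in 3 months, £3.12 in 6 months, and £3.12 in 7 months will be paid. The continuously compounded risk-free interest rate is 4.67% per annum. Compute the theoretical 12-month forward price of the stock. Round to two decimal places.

£94.14

PV(dividends) I = 3.12·e^(−0.0467·3/12) + 3.12·e^(−0.0467·6/12) + 3.12·e^(−0.0467·7/12)
I = 3.0838 + 3.0480 + 3.0362 = 9.1680
F = (S − I)·e^(rT) = (99.01 − 9.1680) · e^(0.0467·12/12)
= 89.8420 · e^0.046700 = 89.8420 × 1.047808 = £94.14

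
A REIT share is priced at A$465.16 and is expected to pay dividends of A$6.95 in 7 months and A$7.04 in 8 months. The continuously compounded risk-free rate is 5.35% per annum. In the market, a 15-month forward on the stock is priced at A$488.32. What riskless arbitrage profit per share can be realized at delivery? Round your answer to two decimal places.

A$5.45 per share

PV(dividends) I = 6.95·e^(−0.0535·7/12) + 7.04·e^(−0.0535·8/12) = 13.5298
Fair forward F* = (S − I)·e^(rT) = (465.16 − 13.5298)·e^0.066875 = 451.6302 × 1.069162 = 482.8658
Market A$488.32 > fair 482.8658: forward overpriced → cash-and-carry (borrow at r, buy the stock and collect the dividends, short the forward).
Profit at T = |F_mkt − F*| = |488.32 − 482.8658| = A$5.45 per share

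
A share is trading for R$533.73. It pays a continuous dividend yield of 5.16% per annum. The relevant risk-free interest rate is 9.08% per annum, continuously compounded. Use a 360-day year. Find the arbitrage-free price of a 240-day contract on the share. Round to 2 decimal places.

R$547.86

F = S·e^((r − q)T) = 533.73 · e^((0.0908 − 0.0516) × 240/360)
= 533.73 · e^0.026133 = 533.73 × 1.026477
F = R$547.86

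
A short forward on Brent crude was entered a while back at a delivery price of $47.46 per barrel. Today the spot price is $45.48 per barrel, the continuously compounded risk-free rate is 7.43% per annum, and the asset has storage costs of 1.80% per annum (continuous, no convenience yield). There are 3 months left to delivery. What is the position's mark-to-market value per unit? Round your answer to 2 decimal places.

Current fair forward for the remaining 3 months: F = S·e^((r + u)·T), (r + u) = 0.0743 + 0.0180 = 0.0923
F = 45.48 · e^(0.0923 × 3/12) = 45.48 × 1.023343 = 46.5416
Value of long forward = (F − K)·e^(−rT) = (46.5416 − 47.46) · e^(−0.0743·3/12)
= -0.9184 × 0.981596 = -0.90
Short position value = −(long value) = $0.90

$0.90 per barrel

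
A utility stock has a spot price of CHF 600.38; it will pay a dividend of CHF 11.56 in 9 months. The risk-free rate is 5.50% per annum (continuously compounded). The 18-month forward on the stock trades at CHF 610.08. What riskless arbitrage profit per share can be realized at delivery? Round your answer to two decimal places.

CHF 29.89 per share

PV(dividends) I = 11.56·e^(−0.0550·9/12) = 11.0929
Fair forward F* = (S − I)·e^(rT) = (600.38 − 11.0929)·e^0.082500 = 589.2871 × 1.085999 = 639.9652
Market CHF 610.08 < fair 639.9652: forward underpriced → reverse cash-and-carry (short the stock, invest proceeds at r, pay the dividends, go long the forward).
Profit at T = |F_mkt − F*| = |610.08 − 639.9652| = CHF 29.89 per share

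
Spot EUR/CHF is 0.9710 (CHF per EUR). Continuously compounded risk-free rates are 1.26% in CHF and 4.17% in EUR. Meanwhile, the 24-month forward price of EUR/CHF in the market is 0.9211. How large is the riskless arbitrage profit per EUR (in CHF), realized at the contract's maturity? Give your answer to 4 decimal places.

0.0050 per EUR (in CHF)

Fair forward: F* = S·e^(carry·T), with carry = (r_CHF − r_EUR) = 0.0126 − 0.0417 = -0.0291
F* = 0.9710 · e^(-0.0291 × 24/12) = 0.9710 · e^-0.058200 = 0.9710 × 0.943461 = 0.9161
Market 0.9211 > fair 0.9161: forward overpriced → cash-and-carry (buy spot, short the forward).
At maturity, profit = |F_mkt − F*| = |0.9211 − 0.9161| = 0.0050 per EUR (in CHF)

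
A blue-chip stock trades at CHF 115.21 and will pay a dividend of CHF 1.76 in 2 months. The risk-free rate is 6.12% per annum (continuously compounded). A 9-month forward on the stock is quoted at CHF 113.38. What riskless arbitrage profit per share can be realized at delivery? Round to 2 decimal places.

PV(dividends) I = 1.76·e^(−0.0612·2/12) = 1.7421
Fair forward F* = (S − I)·e^(rT) = (115.21 − 1.7421)·e^0.045900 = 113.4679 × 1.046970 = 118.7975
Market CHF 113.38 < fair 118.7975: forward underpriced → reverse cash-and-carry (short the stock, invest proceeds at r, pay the dividends, go long the forward).
Profit at T = |F_mkt − F*| = |113.38 − 118.7975| = CHF 5.42 per share

CHF 5.42 per share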